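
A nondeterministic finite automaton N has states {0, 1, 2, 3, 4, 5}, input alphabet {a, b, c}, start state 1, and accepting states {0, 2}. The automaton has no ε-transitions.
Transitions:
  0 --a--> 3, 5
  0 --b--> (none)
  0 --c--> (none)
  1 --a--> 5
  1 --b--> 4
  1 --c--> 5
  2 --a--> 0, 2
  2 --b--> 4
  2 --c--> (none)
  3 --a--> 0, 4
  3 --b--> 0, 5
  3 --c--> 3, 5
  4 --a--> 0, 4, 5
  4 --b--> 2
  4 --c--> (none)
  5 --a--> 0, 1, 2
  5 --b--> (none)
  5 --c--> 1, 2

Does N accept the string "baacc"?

Start: {1}
read b: {4}
read a: {0, 4, 5}
read a: {0, 1, 2, 3, 4, 5}
read c: {1, 2, 3, 5}
read c: {1, 2, 3, 5}
Reachable ∩ accepting = {2} — nonempty.

accepted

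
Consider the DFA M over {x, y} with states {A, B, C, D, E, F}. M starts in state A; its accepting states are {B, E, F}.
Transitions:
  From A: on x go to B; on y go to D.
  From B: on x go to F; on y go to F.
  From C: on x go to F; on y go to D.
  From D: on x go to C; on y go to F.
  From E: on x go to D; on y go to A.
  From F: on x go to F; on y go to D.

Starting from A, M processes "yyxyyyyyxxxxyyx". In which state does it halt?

F

A --y--> D
D --y--> F
F --x--> F
F --y--> D
D --y--> F
F --y--> D
D --y--> F
F --y--> D
D --x--> C
C --x--> F
F --x--> F
F --x--> F
F --y--> D
D --y--> F
F --x--> F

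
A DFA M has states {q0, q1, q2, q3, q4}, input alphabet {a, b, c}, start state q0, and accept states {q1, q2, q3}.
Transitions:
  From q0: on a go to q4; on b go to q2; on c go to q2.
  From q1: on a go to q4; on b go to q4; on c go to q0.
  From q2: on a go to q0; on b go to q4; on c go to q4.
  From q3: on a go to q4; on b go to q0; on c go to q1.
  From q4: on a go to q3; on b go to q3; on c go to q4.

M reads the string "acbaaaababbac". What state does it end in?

q4

q0 --a--> q4
q4 --c--> q4
q4 --b--> q3
q3 --a--> q4
q4 --a--> q3
q3 --a--> q4
q4 --a--> q3
q3 --b--> q0
q0 --a--> q4
q4 --b--> q3
q3 --b--> q0
q0 --a--> q4
q4 --c--> q4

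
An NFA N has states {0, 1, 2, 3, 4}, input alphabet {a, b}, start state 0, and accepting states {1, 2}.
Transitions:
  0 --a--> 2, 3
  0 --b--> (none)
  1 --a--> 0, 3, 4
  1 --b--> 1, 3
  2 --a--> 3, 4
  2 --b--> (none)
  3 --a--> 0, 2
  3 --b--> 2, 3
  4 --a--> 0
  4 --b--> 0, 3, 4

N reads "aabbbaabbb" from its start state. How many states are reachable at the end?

Start: {0}
read a: {2, 3}
read a: {0, 2, 3, 4}
read b: {0, 2, 3, 4}
read b: {0, 2, 3, 4}
read b: {0, 2, 3, 4}
read a: {0, 2, 3, 4}
read a: {0, 2, 3, 4}
read b: {0, 2, 3, 4}
read b: {0, 2, 3, 4}
read b: {0, 2, 3, 4}
Final reachable set {0, 2, 3, 4} has 4 states.

4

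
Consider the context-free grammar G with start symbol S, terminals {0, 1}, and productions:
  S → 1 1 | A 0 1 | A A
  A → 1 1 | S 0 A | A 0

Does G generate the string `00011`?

no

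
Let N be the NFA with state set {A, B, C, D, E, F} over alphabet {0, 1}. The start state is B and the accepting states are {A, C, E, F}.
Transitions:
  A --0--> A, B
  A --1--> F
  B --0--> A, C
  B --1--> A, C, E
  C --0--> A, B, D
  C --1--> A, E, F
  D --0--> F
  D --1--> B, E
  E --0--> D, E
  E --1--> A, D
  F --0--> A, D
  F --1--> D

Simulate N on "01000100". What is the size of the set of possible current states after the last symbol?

Start: {B}
read 0: {A, C}
read 1: {A, E, F}
read 0: {A, B, D, E}
read 0: {A, B, C, D, E, F}
read 0: {A, B, C, D, E, F}
read 1: {A, B, C, D, E, F}
read 0: {A, B, C, D, E, F}
read 0: {A, B, C, D, E, F}
Final reachable set {A, B, C, D, E, F} has 6 states.

6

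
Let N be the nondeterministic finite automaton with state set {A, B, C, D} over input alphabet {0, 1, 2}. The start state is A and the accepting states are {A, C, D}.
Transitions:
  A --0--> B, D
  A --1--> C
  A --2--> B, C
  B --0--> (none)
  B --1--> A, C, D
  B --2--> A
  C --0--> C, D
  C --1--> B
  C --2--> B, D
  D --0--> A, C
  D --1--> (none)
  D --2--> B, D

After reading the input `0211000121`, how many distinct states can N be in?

4

Start: {A}
read 0: {B, D}
read 2: {A, B, D}
read 1: {A, C, D}
read 1: {B, C}
read 0: {C, D}
read 0: {A, C, D}
read 0: {A, B, C, D}
read 1: {A, B, C, D}
read 2: {A, B, C, D}
read 1: {A, B, C, D}
Final reachable set {A, B, C, D} has 4 states.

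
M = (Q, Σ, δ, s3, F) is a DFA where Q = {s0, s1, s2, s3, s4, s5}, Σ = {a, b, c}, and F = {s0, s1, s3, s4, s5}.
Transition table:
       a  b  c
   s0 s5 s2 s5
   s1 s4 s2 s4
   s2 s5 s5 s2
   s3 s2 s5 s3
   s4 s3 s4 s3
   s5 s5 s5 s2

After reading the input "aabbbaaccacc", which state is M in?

s3 --a--> s2
s2 --a--> s5
s5 --b--> s5
s5 --b--> s5
s5 --b--> s5
s5 --a--> s5
s5 --a--> s5
s5 --c--> s2
s2 --c--> s2
s2 --a--> s5
s5 --c--> s2
s2 --c--> s2

s2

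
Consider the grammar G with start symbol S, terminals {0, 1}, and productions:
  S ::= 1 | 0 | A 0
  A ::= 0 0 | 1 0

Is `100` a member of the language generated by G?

yes

S ⇒ A0 ⇒ 100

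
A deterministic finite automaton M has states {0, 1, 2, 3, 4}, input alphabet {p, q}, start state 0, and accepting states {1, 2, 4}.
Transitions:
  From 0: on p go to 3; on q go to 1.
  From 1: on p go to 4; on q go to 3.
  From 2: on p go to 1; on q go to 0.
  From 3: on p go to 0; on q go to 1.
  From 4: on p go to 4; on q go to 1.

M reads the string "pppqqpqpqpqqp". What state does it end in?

0

0 --p--> 3
3 --p--> 0
0 --p--> 3
3 --q--> 1
1 --q--> 3
3 --p--> 0
0 --q--> 1
1 --p--> 4
4 --q--> 1
1 --p--> 4
4 --q--> 1
1 --q--> 3
3 --p--> 0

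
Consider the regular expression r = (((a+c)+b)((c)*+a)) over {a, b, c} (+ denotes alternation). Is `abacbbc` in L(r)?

No split of abacbbc into u·v has ((a+c)+b) matching u and ((c)*+a) matching v.

no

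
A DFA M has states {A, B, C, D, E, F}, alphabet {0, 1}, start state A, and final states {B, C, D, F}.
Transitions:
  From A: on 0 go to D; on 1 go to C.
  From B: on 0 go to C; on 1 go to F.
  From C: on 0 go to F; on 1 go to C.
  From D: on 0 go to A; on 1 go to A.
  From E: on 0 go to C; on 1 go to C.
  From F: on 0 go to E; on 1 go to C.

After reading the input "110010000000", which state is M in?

A --1--> C
C --1--> C
C --0--> F
F --0--> E
E --1--> C
C --0--> F
F --0--> E
E --0--> C
C --0--> F
F --0--> E
E --0--> C
C --0--> F

F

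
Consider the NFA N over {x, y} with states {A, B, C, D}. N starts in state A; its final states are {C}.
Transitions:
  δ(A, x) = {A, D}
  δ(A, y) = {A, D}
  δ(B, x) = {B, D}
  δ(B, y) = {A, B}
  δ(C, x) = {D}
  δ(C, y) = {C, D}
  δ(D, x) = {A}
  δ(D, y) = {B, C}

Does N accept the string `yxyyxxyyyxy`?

accepted

Start: {A}
read y: {A, D}
read x: {A, D}
read y: {A, B, C, D}
read y: {A, B, C, D}
read x: {A, B, D}
read x: {A, B, D}
read y: {A, B, C, D}
read y: {A, B, C, D}
read y: {A, B, C, D}
read x: {A, B, D}
read y: {A, B, C, D}
Reachable ∩ accepting = {C} — nonempty.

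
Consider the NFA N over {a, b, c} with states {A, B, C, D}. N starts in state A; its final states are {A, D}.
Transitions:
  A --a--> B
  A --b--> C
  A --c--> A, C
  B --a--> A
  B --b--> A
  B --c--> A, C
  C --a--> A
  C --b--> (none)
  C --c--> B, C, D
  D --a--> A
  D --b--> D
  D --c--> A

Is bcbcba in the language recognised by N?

Start: {A}
read b: {C}
read c: {B, C, D}
read b: {A, D}
read c: {A, C}
read b: {C}
read a: {A}
Reachable ∩ accepting = {A} — nonempty.

accepted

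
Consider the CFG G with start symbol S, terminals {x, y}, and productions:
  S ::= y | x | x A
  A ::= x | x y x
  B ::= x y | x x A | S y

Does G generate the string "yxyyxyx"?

no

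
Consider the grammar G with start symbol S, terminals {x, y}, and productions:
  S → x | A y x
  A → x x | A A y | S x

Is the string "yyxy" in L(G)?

no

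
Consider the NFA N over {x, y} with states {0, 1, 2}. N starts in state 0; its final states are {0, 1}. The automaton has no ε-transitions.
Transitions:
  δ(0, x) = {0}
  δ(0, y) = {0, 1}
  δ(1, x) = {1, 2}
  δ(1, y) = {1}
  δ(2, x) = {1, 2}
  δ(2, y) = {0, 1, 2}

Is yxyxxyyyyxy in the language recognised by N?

Start: {0}
read y: {0, 1}
read x: {0, 1, 2}
read y: {0, 1, 2}
read x: {0, 1, 2}
read x: {0, 1, 2}
read y: {0, 1, 2}
read y: {0, 1, 2}
read y: {0, 1, 2}
read y: {0, 1, 2}
read x: {0, 1, 2}
read y: {0, 1, 2}
Reachable ∩ accepting = {0, 1} — nonempty.

accepted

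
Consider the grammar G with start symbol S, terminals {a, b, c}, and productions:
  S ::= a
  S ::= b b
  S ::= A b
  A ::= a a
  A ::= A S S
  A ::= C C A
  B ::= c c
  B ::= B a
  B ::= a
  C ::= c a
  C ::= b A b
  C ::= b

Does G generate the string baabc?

no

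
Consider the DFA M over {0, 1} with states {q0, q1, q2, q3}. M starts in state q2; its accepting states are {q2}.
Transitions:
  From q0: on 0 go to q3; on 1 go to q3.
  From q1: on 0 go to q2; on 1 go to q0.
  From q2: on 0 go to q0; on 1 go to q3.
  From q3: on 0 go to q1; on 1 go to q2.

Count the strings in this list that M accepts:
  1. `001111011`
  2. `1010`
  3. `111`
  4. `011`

1

`001111011`: rejected
`1010`: rejected
`111`: rejected
`011`: accepted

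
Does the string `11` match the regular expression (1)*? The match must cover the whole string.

Split into 2 pieces 1 · 1; each matches 1.

yes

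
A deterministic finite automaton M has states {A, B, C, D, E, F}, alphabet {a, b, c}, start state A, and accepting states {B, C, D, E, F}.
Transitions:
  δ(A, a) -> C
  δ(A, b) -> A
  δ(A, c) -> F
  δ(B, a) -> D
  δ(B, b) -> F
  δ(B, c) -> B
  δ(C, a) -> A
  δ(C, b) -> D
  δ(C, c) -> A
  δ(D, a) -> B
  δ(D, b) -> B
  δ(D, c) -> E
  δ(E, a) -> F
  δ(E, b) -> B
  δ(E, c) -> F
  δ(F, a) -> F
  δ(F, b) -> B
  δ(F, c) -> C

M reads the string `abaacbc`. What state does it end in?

B

A --a--> C
C --b--> D
D --a--> B
B --a--> D
D --c--> E
E --b--> B
B --c--> B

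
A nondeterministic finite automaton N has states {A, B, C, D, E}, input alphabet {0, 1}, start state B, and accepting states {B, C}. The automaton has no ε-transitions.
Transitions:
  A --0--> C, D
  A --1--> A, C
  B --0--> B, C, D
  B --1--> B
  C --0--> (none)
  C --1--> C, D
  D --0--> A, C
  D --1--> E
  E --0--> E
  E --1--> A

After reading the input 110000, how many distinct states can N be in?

Start: {B}
read 1: {B}
read 1: {B}
read 0: {B, C, D}
read 0: {A, B, C, D}
read 0: {A, B, C, D}
read 0: {A, B, C, D}
Final reachable set {A, B, C, D} has 4 states.

4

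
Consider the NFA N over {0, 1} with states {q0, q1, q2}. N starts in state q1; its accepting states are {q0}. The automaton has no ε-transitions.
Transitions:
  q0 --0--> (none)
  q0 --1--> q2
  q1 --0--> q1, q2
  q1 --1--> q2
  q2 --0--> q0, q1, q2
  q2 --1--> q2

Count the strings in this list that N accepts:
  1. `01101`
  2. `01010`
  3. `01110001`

`01101`: rejected
`01010`: accepted
`01110001`: rejected

1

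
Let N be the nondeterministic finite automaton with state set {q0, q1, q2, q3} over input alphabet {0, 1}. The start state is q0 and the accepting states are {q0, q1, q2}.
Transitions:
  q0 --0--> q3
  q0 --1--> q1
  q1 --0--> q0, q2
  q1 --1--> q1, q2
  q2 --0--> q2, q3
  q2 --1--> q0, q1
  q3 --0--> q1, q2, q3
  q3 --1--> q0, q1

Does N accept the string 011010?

accepted

Start: {q0}
read 0: {q3}
read 1: {q0, q1}
read 1: {q1, q2}
read 0: {q0, q2, q3}
read 1: {q0, q1}
read 0: {q0, q2, q3}
Reachable ∩ accepting = {q0, q2} — nonempty.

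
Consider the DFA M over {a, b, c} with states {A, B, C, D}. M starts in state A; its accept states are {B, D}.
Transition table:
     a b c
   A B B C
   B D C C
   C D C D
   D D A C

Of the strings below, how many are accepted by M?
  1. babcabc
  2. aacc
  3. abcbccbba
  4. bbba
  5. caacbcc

babcabc: rejected
aacc: accepted
abcbccbba: accepted
bbba: accepted
caacbcc: rejected

3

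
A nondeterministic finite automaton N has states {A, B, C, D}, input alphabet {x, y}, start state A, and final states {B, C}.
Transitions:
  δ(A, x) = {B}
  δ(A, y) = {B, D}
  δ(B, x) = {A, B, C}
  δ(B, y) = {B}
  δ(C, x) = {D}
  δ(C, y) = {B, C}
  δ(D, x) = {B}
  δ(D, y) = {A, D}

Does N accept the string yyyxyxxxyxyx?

Start: {A}
read y: {B, D}
read y: {A, B, D}
read y: {A, B, D}
read x: {A, B, C}
read y: {B, C, D}
read x: {A, B, C, D}
read x: {A, B, C, D}
read x: {A, B, C, D}
read y: {A, B, C, D}
read x: {A, B, C, D}
read y: {A, B, C, D}
read x: {A, B, C, D}
Reachable ∩ accepting = {B, C} — nonempty.

accepted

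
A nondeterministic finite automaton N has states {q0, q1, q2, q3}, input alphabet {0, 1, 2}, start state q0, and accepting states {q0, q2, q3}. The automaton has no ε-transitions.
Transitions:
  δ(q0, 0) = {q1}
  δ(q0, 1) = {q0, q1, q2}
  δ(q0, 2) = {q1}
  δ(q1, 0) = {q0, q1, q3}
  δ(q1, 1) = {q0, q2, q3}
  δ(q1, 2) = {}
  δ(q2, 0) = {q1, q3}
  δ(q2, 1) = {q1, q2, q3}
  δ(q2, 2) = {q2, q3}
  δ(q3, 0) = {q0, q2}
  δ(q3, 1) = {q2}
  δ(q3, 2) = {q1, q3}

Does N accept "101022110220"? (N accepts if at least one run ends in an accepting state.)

accepted

Start: {q0}
read 1: {q0, q1, q2}
read 0: {q0, q1, q3}
read 1: {q0, q1, q2, q3}
read 0: {q0, q1, q2, q3}
read 2: {q1, q2, q3}
read 2: {q1, q2, q3}
read 1: {q0, q1, q2, q3}
read 1: {q0, q1, q2, q3}
read 0: {q0, q1, q2, q3}
read 2: {q1, q2, q3}
read 2: {q1, q2, q3}
read 0: {q0, q1, q2, q3}
Reachable ∩ accepting = {q0, q2, q3} — nonempty.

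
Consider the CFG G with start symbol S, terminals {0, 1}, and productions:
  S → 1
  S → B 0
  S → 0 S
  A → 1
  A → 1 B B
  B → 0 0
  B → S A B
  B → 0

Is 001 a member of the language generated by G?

S ⇒ 0S ⇒ 00S ⇒ 001

yes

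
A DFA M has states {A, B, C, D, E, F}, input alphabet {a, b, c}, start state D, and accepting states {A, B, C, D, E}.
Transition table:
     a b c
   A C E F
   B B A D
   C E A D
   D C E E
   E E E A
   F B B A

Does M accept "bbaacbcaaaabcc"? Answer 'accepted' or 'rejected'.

D --b--> E
E --b--> E
E --a--> E
E --a--> E
E --c--> A
A --b--> E
E --c--> A
A --a--> C
C --a--> E
E --a--> E
E --a--> E
E --b--> E
E --c--> A
A --c--> F
End in state F, which is not an accepting state.

rejected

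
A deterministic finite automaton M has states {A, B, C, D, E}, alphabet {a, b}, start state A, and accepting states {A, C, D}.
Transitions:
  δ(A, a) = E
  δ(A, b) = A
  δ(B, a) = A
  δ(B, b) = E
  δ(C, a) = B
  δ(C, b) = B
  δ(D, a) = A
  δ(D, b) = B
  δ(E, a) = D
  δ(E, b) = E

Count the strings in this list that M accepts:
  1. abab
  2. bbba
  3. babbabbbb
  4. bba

abab: rejected
bbba: rejected
babbabbbb: rejected
bba: rejected

0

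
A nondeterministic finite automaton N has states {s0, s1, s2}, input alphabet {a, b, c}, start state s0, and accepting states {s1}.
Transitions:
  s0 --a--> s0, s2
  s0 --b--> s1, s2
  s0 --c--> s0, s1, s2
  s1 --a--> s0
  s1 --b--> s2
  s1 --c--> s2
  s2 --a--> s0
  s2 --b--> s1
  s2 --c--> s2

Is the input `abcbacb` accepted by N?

Start: {s0}
read a: {s0, s2}
read b: {s1, s2}
read c: {s2}
read b: {s1}
read a: {s0}
read c: {s0, s1, s2}
read b: {s1, s2}
Reachable ∩ accepting = {s1} — nonempty.

accepted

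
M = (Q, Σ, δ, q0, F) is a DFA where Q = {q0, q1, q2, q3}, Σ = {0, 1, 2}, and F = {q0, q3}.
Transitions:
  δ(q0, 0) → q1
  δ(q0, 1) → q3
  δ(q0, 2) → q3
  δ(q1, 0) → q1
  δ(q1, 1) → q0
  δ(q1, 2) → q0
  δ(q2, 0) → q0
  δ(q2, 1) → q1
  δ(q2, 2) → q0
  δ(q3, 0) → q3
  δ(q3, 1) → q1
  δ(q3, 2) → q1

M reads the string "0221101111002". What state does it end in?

q0

q0 --0--> q1
q1 --2--> q0
q0 --2--> q3
q3 --1--> q1
q1 --1--> q0
q0 --0--> q1
q1 --1--> q0
q0 --1--> q3
q3 --1--> q1
q1 --1--> q0
q0 --0--> q1
q1 --0--> q1
q1 --2--> q0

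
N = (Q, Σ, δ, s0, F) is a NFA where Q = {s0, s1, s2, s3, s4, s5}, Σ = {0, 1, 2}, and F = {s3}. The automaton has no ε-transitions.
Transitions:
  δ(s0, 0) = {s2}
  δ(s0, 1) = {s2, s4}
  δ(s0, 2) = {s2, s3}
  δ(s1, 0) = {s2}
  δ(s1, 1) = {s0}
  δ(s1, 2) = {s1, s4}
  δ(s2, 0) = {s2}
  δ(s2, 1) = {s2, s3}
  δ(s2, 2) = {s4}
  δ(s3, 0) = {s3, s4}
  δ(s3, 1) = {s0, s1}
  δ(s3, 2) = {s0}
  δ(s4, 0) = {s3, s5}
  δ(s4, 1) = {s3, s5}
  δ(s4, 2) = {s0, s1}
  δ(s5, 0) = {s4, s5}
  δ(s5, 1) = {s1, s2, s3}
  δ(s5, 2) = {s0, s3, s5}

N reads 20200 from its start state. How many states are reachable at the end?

Start: {s0}
read 2: {s2, s3}
read 0: {s2, s3, s4}
read 2: {s0, s1, s4}
read 0: {s2, s3, s5}
read 0: {s2, s3, s4, s5}
Final reachable set {s2, s3, s4, s5} has 4 states.

4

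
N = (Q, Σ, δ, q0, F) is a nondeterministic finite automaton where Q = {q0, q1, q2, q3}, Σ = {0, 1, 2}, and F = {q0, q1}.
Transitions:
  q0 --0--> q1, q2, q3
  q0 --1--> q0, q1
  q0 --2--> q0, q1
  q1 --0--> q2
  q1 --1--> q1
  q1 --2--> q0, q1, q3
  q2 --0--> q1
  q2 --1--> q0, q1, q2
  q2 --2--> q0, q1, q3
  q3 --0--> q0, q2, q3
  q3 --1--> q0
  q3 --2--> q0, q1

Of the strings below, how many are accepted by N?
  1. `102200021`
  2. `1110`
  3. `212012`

`102200021`: accepted
`1110`: accepted
`212012`: accepted

3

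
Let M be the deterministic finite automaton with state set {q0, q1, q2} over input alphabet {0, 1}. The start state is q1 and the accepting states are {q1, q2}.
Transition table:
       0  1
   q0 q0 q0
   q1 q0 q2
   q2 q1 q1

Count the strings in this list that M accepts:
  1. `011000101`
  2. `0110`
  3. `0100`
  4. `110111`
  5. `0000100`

0

`011000101`: rejected
`0110`: rejected
`0100`: rejected
`110111`: rejected
`0000100`: rejected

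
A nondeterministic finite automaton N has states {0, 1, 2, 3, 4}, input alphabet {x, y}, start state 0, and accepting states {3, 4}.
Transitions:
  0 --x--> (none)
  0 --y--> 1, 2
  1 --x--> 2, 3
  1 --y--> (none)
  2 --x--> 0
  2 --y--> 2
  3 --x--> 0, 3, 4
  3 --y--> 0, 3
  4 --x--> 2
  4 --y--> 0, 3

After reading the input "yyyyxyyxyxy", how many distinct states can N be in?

4

Start: {0}
read y: {1, 2}
read y: {2}
read y: {2}
read y: {2}
read x: {0}
read y: {1, 2}
read y: {2}
read x: {0}
read y: {1, 2}
read x: {0, 2, 3}
read y: {0, 1, 2, 3}
Final reachable set {0, 1, 2, 3} has 4 states.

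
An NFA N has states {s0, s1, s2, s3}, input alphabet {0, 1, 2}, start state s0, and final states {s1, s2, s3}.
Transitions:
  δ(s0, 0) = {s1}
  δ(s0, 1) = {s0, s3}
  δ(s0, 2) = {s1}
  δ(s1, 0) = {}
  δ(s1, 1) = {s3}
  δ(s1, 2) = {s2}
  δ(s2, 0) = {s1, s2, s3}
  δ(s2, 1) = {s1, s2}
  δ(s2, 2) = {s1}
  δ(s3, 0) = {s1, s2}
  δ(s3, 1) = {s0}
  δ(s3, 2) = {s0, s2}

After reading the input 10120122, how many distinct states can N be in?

Start: {s0}
read 1: {s0, s3}
read 0: {s1, s2}
read 1: {s1, s2, s3}
read 2: {s0, s1, s2}
read 0: {s1, s2, s3}
read 1: {s0, s1, s2, s3}
read 2: {s0, s1, s2}
read 2: {s1, s2}
Final reachable set {s1, s2} has 2 states.

2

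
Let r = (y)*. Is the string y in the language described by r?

Split into 1 piece y; each matches y.

yes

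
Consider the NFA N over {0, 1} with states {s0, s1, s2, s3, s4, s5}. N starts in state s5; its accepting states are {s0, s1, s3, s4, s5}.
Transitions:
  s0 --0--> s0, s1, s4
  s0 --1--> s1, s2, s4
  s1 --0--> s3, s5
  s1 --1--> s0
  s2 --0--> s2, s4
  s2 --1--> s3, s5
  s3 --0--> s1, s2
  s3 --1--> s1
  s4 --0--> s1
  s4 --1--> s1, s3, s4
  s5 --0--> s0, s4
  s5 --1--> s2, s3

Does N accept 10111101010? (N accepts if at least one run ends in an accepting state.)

accepted

Start: {s5}
read 1: {s2, s3}
read 0: {s1, s2, s4}
read 1: {s0, s1, s3, s4, s5}
read 1: {s0, s1, s2, s3, s4}
read 1: {s0, s1, s2, s3, s4, s5}
read 1: {s0, s1, s2, s3, s4, s5}
read 0: {s0, s1, s2, s3, s4, s5}
read 1: {s0, s1, s2, s3, s4, s5}
read 0: {s0, s1, s2, s3, s4, s5}
read 1: {s0, s1, s2, s3, s4, s5}
read 0: {s0, s1, s2, s3, s4, s5}
Reachable ∩ accepting = {s0, s1, s3, s4, s5} — nonempty.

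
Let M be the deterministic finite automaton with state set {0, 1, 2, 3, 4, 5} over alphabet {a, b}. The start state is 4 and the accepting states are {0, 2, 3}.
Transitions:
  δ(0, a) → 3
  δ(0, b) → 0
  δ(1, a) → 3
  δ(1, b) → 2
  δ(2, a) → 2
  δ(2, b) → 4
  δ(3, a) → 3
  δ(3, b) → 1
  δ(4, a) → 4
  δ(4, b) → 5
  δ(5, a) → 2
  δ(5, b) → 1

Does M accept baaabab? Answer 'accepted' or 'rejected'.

4 --b--> 5
5 --a--> 2
2 --a--> 2
2 --a--> 2
2 --b--> 4
4 --a--> 4
4 --b--> 5
End in state 5, which is not an accepting state.

rejected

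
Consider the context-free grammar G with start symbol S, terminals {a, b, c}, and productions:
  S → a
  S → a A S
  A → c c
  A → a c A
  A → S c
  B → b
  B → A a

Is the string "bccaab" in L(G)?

no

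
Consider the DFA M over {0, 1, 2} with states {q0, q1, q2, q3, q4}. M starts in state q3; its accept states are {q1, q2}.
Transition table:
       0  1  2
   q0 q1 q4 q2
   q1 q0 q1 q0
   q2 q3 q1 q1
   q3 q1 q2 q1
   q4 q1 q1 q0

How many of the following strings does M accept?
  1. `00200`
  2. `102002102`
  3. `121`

2

`00200`: accepted
`102002102`: rejected
`121`: accepted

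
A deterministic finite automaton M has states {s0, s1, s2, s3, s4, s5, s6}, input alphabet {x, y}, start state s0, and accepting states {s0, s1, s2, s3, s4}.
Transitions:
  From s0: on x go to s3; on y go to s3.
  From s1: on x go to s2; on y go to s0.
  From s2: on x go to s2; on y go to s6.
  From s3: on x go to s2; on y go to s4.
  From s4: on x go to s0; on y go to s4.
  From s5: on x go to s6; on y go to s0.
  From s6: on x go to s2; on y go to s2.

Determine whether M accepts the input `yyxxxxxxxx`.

accepted

s0 --y--> s3
s3 --y--> s4
s4 --x--> s0
s0 --x--> s3
s3 --x--> s2
s2 --x--> s2
s2 --x--> s2
s2 --x--> s2
s2 --x--> s2
s2 --x--> s2
End in state s2, which is an accepting state.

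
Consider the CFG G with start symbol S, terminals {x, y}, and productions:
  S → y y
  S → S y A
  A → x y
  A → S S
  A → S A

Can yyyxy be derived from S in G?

S ⇒ SyA ⇒ yyyA ⇒ yyyxy

yes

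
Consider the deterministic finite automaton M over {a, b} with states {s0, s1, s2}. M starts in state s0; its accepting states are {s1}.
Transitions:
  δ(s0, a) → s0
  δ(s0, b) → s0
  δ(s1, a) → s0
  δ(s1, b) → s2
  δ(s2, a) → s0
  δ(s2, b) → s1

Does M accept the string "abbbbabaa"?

rejected

s0 --a--> s0
s0 --b--> s0
s0 --b--> s0
s0 --b--> s0
s0 --b--> s0
s0 --a--> s0
s0 --b--> s0
s0 --a--> s0
s0 --a--> s0
End in state s0, which is not an accepting state.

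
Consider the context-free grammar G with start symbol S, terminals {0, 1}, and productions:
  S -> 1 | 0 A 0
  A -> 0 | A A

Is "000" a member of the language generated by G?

yes

S ⇒ 0A0 ⇒ 000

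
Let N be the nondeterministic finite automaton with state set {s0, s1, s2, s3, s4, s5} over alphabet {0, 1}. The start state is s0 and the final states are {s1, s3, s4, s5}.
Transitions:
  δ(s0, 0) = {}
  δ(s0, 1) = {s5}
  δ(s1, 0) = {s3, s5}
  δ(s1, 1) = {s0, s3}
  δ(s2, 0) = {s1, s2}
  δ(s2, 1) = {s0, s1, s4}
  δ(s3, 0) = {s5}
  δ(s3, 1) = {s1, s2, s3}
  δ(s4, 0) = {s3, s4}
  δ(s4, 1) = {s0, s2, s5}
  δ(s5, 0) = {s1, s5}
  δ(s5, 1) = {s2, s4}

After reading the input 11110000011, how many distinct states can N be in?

6

Start: {s0}
read 1: {s5}
read 1: {s2, s4}
read 1: {s0, s1, s2, s4, s5}
read 1: {s0, s1, s2, s3, s4, s5}
read 0: {s1, s2, s3, s4, s5}
read 0: {s1, s2, s3, s4, s5}
read 0: {s1, s2, s3, s4, s5}
read 0: {s1, s2, s3, s4, s5}
read 0: {s1, s2, s3, s4, s5}
read 1: {s0, s1, s2, s3, s4, s5}
read 1: {s0, s1, s2, s3, s4, s5}
Final reachable set {s0, s1, s2, s3, s4, s5} has 6 states.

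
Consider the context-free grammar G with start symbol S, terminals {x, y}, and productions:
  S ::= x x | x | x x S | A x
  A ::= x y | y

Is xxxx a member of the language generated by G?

S ⇒ xxS ⇒ xxxx

yes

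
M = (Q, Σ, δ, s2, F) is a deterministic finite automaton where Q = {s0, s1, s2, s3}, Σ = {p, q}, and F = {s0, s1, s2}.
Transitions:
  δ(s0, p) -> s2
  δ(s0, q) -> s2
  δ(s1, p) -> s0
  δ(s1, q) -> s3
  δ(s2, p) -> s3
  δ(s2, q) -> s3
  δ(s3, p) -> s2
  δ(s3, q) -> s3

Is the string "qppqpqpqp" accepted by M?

accepted

s2 --q--> s3
s3 --p--> s2
s2 --p--> s3
s3 --q--> s3
s3 --p--> s2
s2 --q--> s3
s3 --p--> s2
s2 --q--> s3
s3 --p--> s2
End in state s2, which is an accepting state.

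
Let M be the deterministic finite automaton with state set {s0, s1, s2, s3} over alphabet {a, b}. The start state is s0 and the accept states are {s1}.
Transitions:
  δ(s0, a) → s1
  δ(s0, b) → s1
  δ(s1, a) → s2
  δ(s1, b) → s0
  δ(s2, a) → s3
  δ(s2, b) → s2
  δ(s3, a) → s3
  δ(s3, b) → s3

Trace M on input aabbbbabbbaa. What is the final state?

s0 --a--> s1
s1 --a--> s2
s2 --b--> s2
s2 --b--> s2
s2 --b--> s2
s2 --b--> s2
s2 --a--> s3
s3 --b--> s3
s3 --b--> s3
s3 --b--> s3
s3 --a--> s3
s3 --a--> s3

s3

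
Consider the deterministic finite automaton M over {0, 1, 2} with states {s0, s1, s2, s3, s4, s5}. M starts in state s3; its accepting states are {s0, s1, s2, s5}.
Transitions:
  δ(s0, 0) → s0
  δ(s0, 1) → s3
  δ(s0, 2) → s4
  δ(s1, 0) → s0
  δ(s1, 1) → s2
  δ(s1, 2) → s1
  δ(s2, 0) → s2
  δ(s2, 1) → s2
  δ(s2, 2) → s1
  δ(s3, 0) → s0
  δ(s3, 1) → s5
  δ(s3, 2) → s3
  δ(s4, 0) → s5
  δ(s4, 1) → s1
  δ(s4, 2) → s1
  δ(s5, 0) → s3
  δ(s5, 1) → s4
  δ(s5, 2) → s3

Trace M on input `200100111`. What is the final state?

s4

s3 --2--> s3
s3 --0--> s0
s0 --0--> s0
s0 --1--> s3
s3 --0--> s0
s0 --0--> s0
s0 --1--> s3
s3 --1--> s5
s5 --1--> s4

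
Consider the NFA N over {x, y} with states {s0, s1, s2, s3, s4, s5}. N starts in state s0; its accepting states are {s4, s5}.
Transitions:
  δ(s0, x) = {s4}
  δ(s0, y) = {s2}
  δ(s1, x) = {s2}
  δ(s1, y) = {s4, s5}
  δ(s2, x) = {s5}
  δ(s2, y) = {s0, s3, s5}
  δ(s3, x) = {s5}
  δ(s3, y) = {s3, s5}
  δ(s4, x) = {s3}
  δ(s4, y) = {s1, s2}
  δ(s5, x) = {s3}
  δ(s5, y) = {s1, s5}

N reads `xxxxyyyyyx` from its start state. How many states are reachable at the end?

4

Start: {s0}
read x: {s4}
read x: {s3}
read x: {s5}
read x: {s3}
read y: {s3, s5}
read y: {s1, s3, s5}
read y: {s1, s3, s4, s5}
read y: {s1, s2, s3, s4, s5}
read y: {s0, s1, s2, s3, s4, s5}
read x: {s2, s3, s4, s5}
Final reachable set {s2, s3, s4, s5} has 4 states.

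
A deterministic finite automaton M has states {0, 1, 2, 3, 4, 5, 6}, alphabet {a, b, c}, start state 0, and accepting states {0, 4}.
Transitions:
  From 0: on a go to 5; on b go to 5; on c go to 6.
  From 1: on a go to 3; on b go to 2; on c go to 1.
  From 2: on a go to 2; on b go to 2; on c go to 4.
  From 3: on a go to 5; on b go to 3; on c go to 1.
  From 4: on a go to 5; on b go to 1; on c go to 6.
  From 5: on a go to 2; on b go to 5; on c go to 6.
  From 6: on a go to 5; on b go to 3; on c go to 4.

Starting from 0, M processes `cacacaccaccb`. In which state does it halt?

0 --c--> 6
6 --a--> 5
5 --c--> 6
6 --a--> 5
5 --c--> 6
6 --a--> 5
5 --c--> 6
6 --c--> 4
4 --a--> 5
5 --c--> 6
6 --c--> 4
4 --b--> 1

1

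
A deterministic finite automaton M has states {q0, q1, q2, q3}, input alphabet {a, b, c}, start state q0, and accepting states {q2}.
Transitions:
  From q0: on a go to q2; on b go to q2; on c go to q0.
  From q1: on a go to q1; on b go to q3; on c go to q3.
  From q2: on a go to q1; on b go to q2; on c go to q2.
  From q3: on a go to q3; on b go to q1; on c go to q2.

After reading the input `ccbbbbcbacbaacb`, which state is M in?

q0 --c--> q0
q0 --c--> q0
q0 --b--> q2
q2 --b--> q2
q2 --b--> q2
q2 --b--> q2
q2 --c--> q2
q2 --b--> q2
q2 --a--> q1
q1 --c--> q3
q3 --b--> q1
q1 --a--> q1
q1 --a--> q1
q1 --c--> q3
q3 --b--> q1

q1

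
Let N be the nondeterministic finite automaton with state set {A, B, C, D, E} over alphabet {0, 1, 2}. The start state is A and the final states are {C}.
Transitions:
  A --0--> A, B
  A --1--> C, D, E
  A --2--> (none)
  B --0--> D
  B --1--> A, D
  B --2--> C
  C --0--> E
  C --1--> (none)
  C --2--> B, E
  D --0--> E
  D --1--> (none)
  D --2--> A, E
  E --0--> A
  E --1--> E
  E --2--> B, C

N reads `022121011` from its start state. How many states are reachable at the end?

Start: {A}
read 0: {A, B}
read 2: {C}
read 2: {B, E}
read 1: {A, D, E}
read 2: {A, B, C, E}
read 1: {A, C, D, E}
read 0: {A, B, E}
read 1: {A, C, D, E}
read 1: {C, D, E}
Final reachable set {C, D, E} has 3 states.

3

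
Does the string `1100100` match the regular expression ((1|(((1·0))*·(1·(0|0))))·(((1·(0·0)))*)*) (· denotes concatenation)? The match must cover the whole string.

yes

Split as 1·100100: (1|(((1·0))*·(1·(0|0)))) matches 1 and (((1·(0·0)))*)* matches 100100.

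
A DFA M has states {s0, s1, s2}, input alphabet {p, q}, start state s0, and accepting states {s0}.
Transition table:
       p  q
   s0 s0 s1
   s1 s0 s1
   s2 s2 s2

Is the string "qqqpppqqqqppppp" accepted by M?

s0 --q--> s1
s1 --q--> s1
s1 --q--> s1
s1 --p--> s0
s0 --p--> s0
s0 --p--> s0
s0 --q--> s1
s1 --q--> s1
s1 --q--> s1
s1 --q--> s1
s1 --p--> s0
s0 --p--> s0
s0 --p--> s0
s0 --p--> s0
s0 --p--> s0
End in state s0, which is an accepting state.

accepted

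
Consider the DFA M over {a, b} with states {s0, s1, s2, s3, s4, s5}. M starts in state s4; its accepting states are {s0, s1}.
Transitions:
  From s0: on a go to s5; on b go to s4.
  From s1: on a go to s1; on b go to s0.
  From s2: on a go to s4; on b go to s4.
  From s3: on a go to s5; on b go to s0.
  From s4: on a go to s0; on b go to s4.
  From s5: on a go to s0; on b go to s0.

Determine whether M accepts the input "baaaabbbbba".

accepted

s4 --b--> s4
s4 --a--> s0
s0 --a--> s5
s5 --a--> s0
s0 --a--> s5
s5 --b--> s0
s0 --b--> s4
s4 --b--> s4
s4 --b--> s4
s4 --b--> s4
s4 --a--> s0
End in state s0, which is an accepting state.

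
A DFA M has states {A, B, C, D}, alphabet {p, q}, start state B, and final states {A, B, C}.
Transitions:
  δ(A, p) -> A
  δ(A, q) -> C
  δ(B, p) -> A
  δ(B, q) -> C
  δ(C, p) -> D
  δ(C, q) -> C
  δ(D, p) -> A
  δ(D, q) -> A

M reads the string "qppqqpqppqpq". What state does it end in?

B --q--> C
C --p--> D
D --p--> A
A --q--> C
C --q--> C
C --p--> D
D --q--> A
A --p--> A
A --p--> A
A --q--> C
C --p--> D
D --q--> A

A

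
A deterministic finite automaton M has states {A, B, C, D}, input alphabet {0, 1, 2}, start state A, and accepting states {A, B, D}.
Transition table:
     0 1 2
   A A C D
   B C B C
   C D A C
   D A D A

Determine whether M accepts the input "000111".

rejected

A --0--> A
A --0--> A
A --0--> A
A --1--> C
C --1--> A
A --1--> C
End in state C, which is not an accepting state.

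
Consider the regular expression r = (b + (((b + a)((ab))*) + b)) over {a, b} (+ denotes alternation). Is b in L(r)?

yes

The left alternative b matches b.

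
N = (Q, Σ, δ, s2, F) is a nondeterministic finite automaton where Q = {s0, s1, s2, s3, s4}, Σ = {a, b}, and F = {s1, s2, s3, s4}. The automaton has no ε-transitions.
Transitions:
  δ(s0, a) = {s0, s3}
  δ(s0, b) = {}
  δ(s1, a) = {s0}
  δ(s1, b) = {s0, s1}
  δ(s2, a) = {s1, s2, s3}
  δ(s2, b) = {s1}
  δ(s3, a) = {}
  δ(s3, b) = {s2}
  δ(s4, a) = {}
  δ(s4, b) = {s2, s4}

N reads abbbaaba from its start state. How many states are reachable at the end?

3

Start: {s2}
read a: {s1, s2, s3}
read b: {s0, s1, s2}
read b: {s0, s1}
read b: {s0, s1}
read a: {s0, s3}
read a: {s0, s3}
read b: {s2}
read a: {s1, s2, s3}
Final reachable set {s1, s2, s3} has 3 states.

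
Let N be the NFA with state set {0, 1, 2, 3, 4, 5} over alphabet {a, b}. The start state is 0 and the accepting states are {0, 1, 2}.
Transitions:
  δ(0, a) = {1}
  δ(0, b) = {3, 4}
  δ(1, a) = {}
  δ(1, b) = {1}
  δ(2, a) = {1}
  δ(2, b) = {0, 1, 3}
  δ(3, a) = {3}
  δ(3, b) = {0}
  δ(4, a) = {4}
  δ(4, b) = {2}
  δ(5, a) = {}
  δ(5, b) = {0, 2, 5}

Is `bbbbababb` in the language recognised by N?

Start: {0}
read b: {3, 4}
read b: {0, 2}
read b: {0, 1, 3, 4}
read b: {0, 1, 2, 3, 4}
read a: {1, 3, 4}
read b: {0, 1, 2}
read a: {1}
read b: {1}
read b: {1}
Reachable ∩ accepting = {1} — nonempty.

accepted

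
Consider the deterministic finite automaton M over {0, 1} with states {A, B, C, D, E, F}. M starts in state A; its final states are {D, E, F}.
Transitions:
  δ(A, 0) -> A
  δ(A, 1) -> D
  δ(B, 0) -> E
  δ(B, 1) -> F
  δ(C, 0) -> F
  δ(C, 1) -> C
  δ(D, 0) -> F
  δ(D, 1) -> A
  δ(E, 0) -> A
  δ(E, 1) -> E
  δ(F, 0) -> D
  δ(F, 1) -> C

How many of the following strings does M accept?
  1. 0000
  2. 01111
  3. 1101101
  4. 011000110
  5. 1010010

0000: rejected
01111: rejected
1101101: accepted
011000110: rejected
1010010: rejected

1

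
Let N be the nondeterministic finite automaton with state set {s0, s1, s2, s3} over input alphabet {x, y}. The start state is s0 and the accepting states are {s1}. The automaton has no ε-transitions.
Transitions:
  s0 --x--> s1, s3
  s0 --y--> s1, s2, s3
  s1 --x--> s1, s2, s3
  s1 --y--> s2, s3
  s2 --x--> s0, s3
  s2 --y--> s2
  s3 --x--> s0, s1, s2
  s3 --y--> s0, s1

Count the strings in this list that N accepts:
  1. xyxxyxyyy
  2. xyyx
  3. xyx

xyxxyxyyy: accepted
xyyx: accepted
xyx: accepted

3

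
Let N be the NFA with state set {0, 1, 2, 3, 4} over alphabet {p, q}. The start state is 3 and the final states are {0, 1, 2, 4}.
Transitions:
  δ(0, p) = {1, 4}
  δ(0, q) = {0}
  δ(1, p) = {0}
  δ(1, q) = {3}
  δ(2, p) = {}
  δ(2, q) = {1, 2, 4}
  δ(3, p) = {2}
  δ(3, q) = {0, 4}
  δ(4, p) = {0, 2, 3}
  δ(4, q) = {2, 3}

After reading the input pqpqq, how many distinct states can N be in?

5

Start: {3}
read p: {2}
read q: {1, 2, 4}
read p: {0, 2, 3}
read q: {0, 1, 2, 4}
read q: {0, 1, 2, 3, 4}
Final reachable set {0, 1, 2, 3, 4} has 5 states.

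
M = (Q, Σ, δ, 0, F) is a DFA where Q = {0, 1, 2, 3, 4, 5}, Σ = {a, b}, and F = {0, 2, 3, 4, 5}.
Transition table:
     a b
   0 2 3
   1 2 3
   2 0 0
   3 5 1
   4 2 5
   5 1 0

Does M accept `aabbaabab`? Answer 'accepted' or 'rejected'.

0 --a--> 2
2 --a--> 0
0 --b--> 3
3 --b--> 1
1 --a--> 2
2 --a--> 0
0 --b--> 3
3 --a--> 5
5 --b--> 0
End in state 0, which is an accepting state.

accepted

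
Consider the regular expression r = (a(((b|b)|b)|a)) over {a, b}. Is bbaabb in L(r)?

no

No split of bbaabb into u·v has a matching u and (((b|b)|b)|a) matching v.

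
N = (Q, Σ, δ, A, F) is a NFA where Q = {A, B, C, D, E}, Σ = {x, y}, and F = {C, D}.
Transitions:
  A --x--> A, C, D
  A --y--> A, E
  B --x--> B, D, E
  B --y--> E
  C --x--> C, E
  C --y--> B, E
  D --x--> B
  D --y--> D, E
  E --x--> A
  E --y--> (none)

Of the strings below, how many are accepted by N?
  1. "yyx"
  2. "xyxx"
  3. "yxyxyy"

3

"yyx": accepted
"xyxx": accepted
"yxyxyy": accepted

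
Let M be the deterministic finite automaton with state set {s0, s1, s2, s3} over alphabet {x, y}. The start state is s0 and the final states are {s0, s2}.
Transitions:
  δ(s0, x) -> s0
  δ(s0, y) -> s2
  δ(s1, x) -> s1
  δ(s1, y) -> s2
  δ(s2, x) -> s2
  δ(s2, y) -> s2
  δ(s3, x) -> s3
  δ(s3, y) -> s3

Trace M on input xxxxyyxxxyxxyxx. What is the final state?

s2

s0 --x--> s0
s0 --x--> s0
s0 --x--> s0
s0 --x--> s0
s0 --y--> s2
s2 --y--> s2
s2 --x--> s2
s2 --x--> s2
s2 --x--> s2
s2 --y--> s2
s2 --x--> s2
s2 --x--> s2
s2 --y--> s2
s2 --x--> s2
s2 --x--> s2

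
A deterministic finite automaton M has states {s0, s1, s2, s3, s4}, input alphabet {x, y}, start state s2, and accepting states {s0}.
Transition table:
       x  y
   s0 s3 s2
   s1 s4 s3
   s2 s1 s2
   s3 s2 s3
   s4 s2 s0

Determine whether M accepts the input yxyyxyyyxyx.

rejected

s2 --y--> s2
s2 --x--> s1
s1 --y--> s3
s3 --y--> s3
s3 --x--> s2
s2 --y--> s2
s2 --y--> s2
s2 --y--> s2
s2 --x--> s1
s1 --y--> s3
s3 --x--> s2
End in state s2, which is not an accepting state.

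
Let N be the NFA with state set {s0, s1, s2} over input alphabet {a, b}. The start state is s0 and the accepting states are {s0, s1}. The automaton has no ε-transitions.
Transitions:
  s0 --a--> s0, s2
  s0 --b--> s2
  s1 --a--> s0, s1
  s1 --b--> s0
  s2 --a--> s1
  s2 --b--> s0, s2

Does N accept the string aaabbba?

accepted

Start: {s0}
read a: {s0, s2}
read a: {s0, s1, s2}
read a: {s0, s1, s2}
read b: {s0, s2}
read b: {s0, s2}
read b: {s0, s2}
read a: {s0, s1, s2}
Reachable ∩ accepting = {s0, s1} — nonempty.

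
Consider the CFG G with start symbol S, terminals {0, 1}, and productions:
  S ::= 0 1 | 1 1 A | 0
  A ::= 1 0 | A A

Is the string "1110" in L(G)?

yes

S ⇒ 11A ⇒ 1110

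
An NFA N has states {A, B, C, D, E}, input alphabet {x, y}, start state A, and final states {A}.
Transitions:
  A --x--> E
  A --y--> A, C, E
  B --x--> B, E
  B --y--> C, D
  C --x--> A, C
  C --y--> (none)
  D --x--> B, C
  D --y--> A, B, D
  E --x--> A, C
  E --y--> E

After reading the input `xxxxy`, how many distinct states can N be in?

Start: {A}
read x: {E}
read x: {A, C}
read x: {A, C, E}
read x: {A, C, E}
read y: {A, C, E}
Final reachable set {A, C, E} has 3 states.

3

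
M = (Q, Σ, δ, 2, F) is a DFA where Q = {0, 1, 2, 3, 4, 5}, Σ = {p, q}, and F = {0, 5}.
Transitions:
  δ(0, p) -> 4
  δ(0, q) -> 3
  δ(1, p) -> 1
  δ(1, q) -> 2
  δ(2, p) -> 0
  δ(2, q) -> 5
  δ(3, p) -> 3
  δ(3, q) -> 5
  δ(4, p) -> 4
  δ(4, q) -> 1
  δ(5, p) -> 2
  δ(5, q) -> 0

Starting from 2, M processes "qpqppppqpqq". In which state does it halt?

5

2 --q--> 5
5 --p--> 2
2 --q--> 5
5 --p--> 2
2 --p--> 0
0 --p--> 4
4 --p--> 4
4 --q--> 1
1 --p--> 1
1 --q--> 2
2 --q--> 5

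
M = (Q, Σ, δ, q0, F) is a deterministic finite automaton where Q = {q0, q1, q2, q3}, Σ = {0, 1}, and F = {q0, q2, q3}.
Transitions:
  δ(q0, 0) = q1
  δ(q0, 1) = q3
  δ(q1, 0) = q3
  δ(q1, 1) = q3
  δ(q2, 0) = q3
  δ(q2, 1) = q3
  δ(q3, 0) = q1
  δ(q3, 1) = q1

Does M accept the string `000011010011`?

accepted

q0 --0--> q1
q1 --0--> q3
q3 --0--> q1
q1 --0--> q3
q3 --1--> q1
q1 --1--> q3
q3 --0--> q1
q1 --1--> q3
q3 --0--> q1
q1 --0--> q3
q3 --1--> q1
q1 --1--> q3
End in state q3, which is an accepting state.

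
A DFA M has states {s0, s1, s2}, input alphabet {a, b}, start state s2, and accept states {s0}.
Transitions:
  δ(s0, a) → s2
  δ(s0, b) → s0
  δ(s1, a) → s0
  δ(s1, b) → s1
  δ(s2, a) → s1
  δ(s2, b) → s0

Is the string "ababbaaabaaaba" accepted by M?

rejected

s2 --a--> s1
s1 --b--> s1
s1 --a--> s0
s0 --b--> s0
s0 --b--> s0
s0 --a--> s2
s2 --a--> s1
s1 --a--> s0
s0 --b--> s0
s0 --a--> s2
s2 --a--> s1
s1 --a--> s0
s0 --b--> s0
s0 --a--> s2
End in state s2, which is not an accepting state.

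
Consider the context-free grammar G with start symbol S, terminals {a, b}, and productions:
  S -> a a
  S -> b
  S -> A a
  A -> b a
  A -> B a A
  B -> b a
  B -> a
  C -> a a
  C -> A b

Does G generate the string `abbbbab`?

no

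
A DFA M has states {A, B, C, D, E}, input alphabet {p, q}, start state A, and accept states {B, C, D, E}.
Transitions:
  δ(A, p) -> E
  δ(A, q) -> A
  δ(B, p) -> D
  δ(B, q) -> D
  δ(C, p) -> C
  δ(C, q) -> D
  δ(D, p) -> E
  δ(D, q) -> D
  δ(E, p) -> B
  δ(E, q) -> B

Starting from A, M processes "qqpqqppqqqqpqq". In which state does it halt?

A --q--> A
A --q--> A
A --p--> E
E --q--> B
B --q--> D
D --p--> E
E --p--> B
B --q--> D
D --q--> D
D --q--> D
D --q--> D
D --p--> E
E --q--> B
B --q--> D

D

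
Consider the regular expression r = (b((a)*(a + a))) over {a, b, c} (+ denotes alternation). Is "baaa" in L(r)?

yes

Split as b·aaa: b matches b and ((a)*(a+a)) matches aaa.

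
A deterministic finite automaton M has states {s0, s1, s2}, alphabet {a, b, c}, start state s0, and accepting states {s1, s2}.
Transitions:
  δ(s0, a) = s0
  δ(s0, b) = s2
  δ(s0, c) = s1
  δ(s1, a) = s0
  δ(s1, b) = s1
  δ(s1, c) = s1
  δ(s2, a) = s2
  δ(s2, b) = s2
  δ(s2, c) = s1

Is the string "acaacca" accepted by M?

s0 --a--> s0
s0 --c--> s1
s1 --a--> s0
s0 --a--> s0
s0 --c--> s1
s1 --c--> s1
s1 --a--> s0
End in state s0, which is not an accepting state.

rejected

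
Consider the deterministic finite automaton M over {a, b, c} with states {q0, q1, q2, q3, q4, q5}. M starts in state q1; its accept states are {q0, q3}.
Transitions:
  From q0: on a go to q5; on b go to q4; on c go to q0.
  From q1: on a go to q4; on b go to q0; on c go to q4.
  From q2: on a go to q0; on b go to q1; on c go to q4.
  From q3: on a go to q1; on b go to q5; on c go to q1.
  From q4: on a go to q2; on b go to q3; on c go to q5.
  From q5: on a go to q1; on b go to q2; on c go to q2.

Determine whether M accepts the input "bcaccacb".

q1 --b--> q0
q0 --c--> q0
q0 --a--> q5
q5 --c--> q2
q2 --c--> q4
q4 --a--> q2
q2 --c--> q4
q4 --b--> q3
End in state q3, which is an accepting state.

accepted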